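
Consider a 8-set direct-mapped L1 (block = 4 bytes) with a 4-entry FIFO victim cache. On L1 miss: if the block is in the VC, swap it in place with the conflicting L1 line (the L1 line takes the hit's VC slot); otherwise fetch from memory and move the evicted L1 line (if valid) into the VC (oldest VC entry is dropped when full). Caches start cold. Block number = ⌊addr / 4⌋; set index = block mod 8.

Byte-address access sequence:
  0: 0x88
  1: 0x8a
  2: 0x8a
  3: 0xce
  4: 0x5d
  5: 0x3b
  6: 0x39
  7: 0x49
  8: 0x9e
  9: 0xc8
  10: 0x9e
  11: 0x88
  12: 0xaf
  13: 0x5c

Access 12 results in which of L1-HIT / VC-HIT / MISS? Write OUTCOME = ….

0: 0x88 (blk 34, set 2) → MISS  vc=[]
1: 0x8a (blk 34, set 2) → L1-HIT  vc=[]
2: 0x8a (blk 34, set 2) → L1-HIT  vc=[]
3: 0xce (blk 51, set 3) → MISS  vc=[]
4: 0x5d (blk 23, set 7) → MISS  vc=[]
5: 0x3b (blk 14, set 6) → MISS  vc=[]
6: 0x39 (blk 14, set 6) → L1-HIT  vc=[]
7: 0x49 (blk 18, set 2) → MISS  vc=[34]
8: 0x9e (blk 39, set 7) → MISS  vc=[34, 23]
9: 0xc8 (blk 50, set 2) → MISS  vc=[34, 23, 18]
10: 0x9e (blk 39, set 7) → L1-HIT  vc=[34, 23, 18]
11: 0x88 (blk 34, set 2) → VC-HIT  vc=[50, 23, 18]
12: 0xaf (blk 43, set 3) → MISS  vc=[50, 23, 18, 51]
13: 0x5c (blk 23, set 7) → VC-HIT  vc=[50, 39, 18, 51]

OUTCOME = MISS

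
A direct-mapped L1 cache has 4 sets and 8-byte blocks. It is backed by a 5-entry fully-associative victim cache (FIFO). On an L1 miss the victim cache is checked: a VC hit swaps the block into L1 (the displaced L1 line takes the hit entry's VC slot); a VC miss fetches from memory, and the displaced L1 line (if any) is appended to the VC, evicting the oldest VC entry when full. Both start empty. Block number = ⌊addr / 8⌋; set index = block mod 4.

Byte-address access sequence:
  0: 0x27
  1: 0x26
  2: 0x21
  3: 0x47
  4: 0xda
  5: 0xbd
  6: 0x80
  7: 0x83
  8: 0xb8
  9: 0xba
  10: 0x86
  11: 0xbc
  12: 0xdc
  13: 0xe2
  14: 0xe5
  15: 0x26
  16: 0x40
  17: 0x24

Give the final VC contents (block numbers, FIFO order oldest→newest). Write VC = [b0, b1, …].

  [0] addr=0x27 blk=4 s=0: MISS | VC []
  [1] addr=0x26 blk=4 s=0: L1-HIT | VC []
  [2] addr=0x21 blk=4 s=0: L1-HIT | VC []
  [3] addr=0x47 blk=8 s=0: MISS | VC [4]
  [4] addr=0xda blk=27 s=3: MISS | VC [4]
  [5] addr=0xbd blk=23 s=3: MISS | VC [4, 27]
  [6] addr=0x80 blk=16 s=0: MISS | VC [4, 27, 8]
  [7] addr=0x83 blk=16 s=0: L1-HIT | VC [4, 27, 8]
  [8] addr=0xb8 blk=23 s=3: L1-HIT | VC [4, 27, 8]
  [9] addr=0xba blk=23 s=3: L1-HIT | VC [4, 27, 8]
  [10] addr=0x86 blk=16 s=0: L1-HIT | VC [4, 27, 8]
  [11] addr=0xbc blk=23 s=3: L1-HIT | VC [4, 27, 8]
  [12] addr=0xdc blk=27 s=3: VC-HIT | VC [4, 23, 8]
  [13] addr=0xe2 blk=28 s=0: MISS | VC [4, 23, 8, 16]
  [14] addr=0xe5 blk=28 s=0: L1-HIT | VC [4, 23, 8, 16]
  [15] addr=0x26 blk=4 s=0: VC-HIT | VC [28, 23, 8, 16]
  [16] addr=0x40 blk=8 s=0: VC-HIT | VC [28, 23, 4, 16]
  [17] addr=0x24 blk=4 s=0: VC-HIT | VC [28, 23, 8, 16]

VC = [28, 23, 8, 16]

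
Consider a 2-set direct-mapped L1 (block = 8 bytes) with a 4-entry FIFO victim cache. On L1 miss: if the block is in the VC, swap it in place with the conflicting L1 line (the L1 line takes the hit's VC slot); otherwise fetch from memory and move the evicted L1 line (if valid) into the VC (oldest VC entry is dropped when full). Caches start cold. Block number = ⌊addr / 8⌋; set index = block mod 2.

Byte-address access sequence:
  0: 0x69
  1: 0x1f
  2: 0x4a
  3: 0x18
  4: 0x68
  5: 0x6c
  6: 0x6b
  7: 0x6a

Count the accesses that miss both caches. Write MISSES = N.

MISSES = 3

  [0] addr=0x69 blk=13 s=1: MISS | VC []
  [1] addr=0x1f blk=3 s=1: MISS | VC [13]
  [2] addr=0x4a blk=9 s=1: MISS | VC [13, 3]
  [3] addr=0x18 blk=3 s=1: VC-HIT | VC [13, 9]
  [4] addr=0x68 blk=13 s=1: VC-HIT | VC [3, 9]
  [5] addr=0x6c blk=13 s=1: L1-HIT | VC [3, 9]
  [6] addr=0x6b blk=13 s=1: L1-HIT | VC [3, 9]
  [7] addr=0x6a blk=13 s=1: L1-HIT | VC [3, 9]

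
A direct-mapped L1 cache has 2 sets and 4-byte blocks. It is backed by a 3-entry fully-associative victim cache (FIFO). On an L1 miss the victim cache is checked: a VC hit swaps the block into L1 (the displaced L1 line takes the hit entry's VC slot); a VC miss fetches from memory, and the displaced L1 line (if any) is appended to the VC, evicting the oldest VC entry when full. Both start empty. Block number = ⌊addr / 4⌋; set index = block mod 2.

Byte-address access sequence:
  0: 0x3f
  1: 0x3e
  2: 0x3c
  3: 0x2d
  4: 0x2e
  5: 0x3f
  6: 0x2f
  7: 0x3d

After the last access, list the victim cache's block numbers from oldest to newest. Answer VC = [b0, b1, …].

VC = [11]

  [0] addr=0x3f blk=15 s=1: MISS | VC []
  [1] addr=0x3e blk=15 s=1: L1-HIT | VC []
  [2] addr=0x3c blk=15 s=1: L1-HIT | VC []
  [3] addr=0x2d blk=11 s=1: MISS | VC [15]
  [4] addr=0x2e blk=11 s=1: L1-HIT | VC [15]
  [5] addr=0x3f blk=15 s=1: VC-HIT | VC [11]
  [6] addr=0x2f blk=11 s=1: VC-HIT | VC [15]
  [7] addr=0x3d blk=15 s=1: VC-HIT | VC [11]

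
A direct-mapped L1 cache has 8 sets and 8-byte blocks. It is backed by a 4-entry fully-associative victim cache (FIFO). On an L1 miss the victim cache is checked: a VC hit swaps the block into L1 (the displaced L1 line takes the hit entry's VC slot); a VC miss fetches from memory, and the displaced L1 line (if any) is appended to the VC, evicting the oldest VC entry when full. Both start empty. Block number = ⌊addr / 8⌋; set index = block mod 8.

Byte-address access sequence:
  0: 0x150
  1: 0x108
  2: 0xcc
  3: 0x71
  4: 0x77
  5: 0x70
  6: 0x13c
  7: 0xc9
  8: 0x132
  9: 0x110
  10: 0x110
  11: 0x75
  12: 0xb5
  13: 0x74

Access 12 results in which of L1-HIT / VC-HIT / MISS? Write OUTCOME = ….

  [0] addr=0x150 blk=42 s=2: MISS | VC []
  [1] addr=0x108 blk=33 s=1: MISS | VC []
  [2] addr=0xcc blk=25 s=1: MISS | VC [33]
  [3] addr=0x71 blk=14 s=6: MISS | VC [33]
  [4] addr=0x77 blk=14 s=6: L1-HIT | VC [33]
  [5] addr=0x70 blk=14 s=6: L1-HIT | VC [33]
  [6] addr=0x13c blk=39 s=7: MISS | VC [33]
  [7] addr=0xc9 blk=25 s=1: L1-HIT | VC [33]
  [8] addr=0x132 blk=38 s=6: MISS | VC [33, 14]
  [9] addr=0x110 blk=34 s=2: MISS | VC [33, 14, 42]
  [10] addr=0x110 blk=34 s=2: L1-HIT | VC [33, 14, 42]
  [11] addr=0x75 blk=14 s=6: VC-HIT | VC [33, 38, 42]
  [12] addr=0xb5 blk=22 s=6: MISS | VC [33, 38, 42, 14]
  [13] addr=0x74 blk=14 s=6: VC-HIT | VC [33, 38, 42, 22]

OUTCOME = MISS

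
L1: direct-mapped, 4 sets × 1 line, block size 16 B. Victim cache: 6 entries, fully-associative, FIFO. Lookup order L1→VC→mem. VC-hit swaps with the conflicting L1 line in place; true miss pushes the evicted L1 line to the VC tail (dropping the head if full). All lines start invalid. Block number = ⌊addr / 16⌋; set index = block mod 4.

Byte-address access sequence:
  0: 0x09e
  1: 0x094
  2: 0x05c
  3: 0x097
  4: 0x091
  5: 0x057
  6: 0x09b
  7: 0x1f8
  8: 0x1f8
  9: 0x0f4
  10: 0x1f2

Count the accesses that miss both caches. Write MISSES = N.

MISSES = 4

  [0] addr=0x9e blk=9 s=1: MISS | VC []
  [1] addr=0x94 blk=9 s=1: L1-HIT | VC []
  [2] addr=0x5c blk=5 s=1: MISS | VC [9]
  [3] addr=0x97 blk=9 s=1: VC-HIT | VC [5]
  [4] addr=0x91 blk=9 s=1: L1-HIT | VC [5]
  [5] addr=0x57 blk=5 s=1: VC-HIT | VC [9]
  [6] addr=0x9b blk=9 s=1: VC-HIT | VC [5]
  [7] addr=0x1f8 blk=31 s=3: MISS | VC [5]
  [8] addr=0x1f8 blk=31 s=3: L1-HIT | VC [5]
  [9] addr=0xf4 blk=15 s=3: MISS | VC [5, 31]
  [10] addr=0x1f2 blk=31 s=3: VC-HIT | VC [5, 15]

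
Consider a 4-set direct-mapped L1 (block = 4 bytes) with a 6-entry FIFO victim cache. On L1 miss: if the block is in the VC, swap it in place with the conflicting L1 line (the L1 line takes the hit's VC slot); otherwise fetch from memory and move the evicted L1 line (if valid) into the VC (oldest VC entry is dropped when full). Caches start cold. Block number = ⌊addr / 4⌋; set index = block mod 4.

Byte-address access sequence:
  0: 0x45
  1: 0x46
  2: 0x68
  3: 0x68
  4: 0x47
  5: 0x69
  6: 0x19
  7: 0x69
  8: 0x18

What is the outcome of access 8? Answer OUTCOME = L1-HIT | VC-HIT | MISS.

0: 0x45 (blk 17, set 1) → MISS  vc=[]
1: 0x46 (blk 17, set 1) → L1-HIT  vc=[]
2: 0x68 (blk 26, set 2) → MISS  vc=[]
3: 0x68 (blk 26, set 2) → L1-HIT  vc=[]
4: 0x47 (blk 17, set 1) → L1-HIT  vc=[]
5: 0x69 (blk 26, set 2) → L1-HIT  vc=[]
6: 0x19 (blk 6, set 2) → MISS  vc=[26]
7: 0x69 (blk 26, set 2) → VC-HIT  vc=[6]
8: 0x18 (blk 6, set 2) → VC-HIT  vc=[26]

OUTCOME = VC-HIT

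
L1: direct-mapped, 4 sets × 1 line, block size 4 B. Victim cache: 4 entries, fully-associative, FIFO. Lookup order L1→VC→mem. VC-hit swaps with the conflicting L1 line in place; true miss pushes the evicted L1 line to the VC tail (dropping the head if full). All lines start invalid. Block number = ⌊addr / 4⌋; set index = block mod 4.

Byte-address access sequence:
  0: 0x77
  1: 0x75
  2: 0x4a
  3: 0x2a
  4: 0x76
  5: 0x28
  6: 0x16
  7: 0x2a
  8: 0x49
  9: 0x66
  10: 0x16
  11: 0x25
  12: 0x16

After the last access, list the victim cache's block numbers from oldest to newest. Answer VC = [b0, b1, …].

0: 0x77 (blk 29, set 1) → MISS  vc=[]
1: 0x75 (blk 29, set 1) → L1-HIT  vc=[]
2: 0x4a (blk 18, set 2) → MISS  vc=[]
3: 0x2a (blk 10, set 2) → MISS  vc=[18]
4: 0x76 (blk 29, set 1) → L1-HIT  vc=[18]
5: 0x28 (blk 10, set 2) → L1-HIT  vc=[18]
6: 0x16 (blk 5, set 1) → MISS  vc=[18, 29]
7: 0x2a (blk 10, set 2) → L1-HIT  vc=[18, 29]
8: 0x49 (blk 18, set 2) → VC-HIT  vc=[10, 29]
9: 0x66 (blk 25, set 1) → MISS  vc=[10, 29, 5]
10: 0x16 (blk 5, set 1) → VC-HIT  vc=[10, 29, 25]
11: 0x25 (blk 9, set 1) → MISS  vc=[10, 29, 25, 5]
12: 0x16 (blk 5, set 1) → VC-HIT  vc=[10, 29, 25, 9]

VC = [10, 29, 25, 9]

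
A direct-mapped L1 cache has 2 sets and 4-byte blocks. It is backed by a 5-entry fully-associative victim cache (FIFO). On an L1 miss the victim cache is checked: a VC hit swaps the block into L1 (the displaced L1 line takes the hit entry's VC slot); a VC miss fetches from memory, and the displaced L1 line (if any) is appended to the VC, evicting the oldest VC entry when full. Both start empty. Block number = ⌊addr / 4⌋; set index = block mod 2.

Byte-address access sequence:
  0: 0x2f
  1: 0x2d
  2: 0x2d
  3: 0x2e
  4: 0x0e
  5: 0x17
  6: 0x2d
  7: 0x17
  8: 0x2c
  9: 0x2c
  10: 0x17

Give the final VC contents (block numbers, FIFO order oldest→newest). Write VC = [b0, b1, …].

VC = [11, 3]

  [0] addr=0x2f blk=11 s=1: MISS | VC []
  [1] addr=0x2d blk=11 s=1: L1-HIT | VC []
  [2] addr=0x2d blk=11 s=1: L1-HIT | VC []
  [3] addr=0x2e blk=11 s=1: L1-HIT | VC []
  [4] addr=0xe blk=3 s=1: MISS | VC [11]
  [5] addr=0x17 blk=5 s=1: MISS | VC [11, 3]
  [6] addr=0x2d blk=11 s=1: VC-HIT | VC [5, 3]
  [7] addr=0x17 blk=5 s=1: VC-HIT | VC [11, 3]
  [8] addr=0x2c blk=11 s=1: VC-HIT | VC [5, 3]
  [9] addr=0x2c blk=11 s=1: L1-HIT | VC [5, 3]
  [10] addr=0x17 blk=5 s=1: VC-HIT | VC [11, 3]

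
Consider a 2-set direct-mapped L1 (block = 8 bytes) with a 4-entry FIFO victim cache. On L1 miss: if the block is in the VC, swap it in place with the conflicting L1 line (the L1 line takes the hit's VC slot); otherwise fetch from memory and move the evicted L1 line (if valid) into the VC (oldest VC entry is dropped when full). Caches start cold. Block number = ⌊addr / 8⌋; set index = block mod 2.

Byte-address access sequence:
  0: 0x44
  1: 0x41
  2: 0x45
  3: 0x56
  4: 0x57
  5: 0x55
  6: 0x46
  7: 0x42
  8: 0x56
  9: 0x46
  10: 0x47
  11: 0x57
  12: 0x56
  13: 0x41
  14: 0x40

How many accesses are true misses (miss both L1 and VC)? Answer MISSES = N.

MISSES = 2

#0 0x44→b8/s0 MISS; vc=[]
#1 0x41→b8/s0 L1-HIT; vc=[]
#2 0x45→b8/s0 L1-HIT; vc=[]
#3 0x56→b10/s0 MISS; vc=[8]
#4 0x57→b10/s0 L1-HIT; vc=[8]
#5 0x55→b10/s0 L1-HIT; vc=[8]
#6 0x46→b8/s0 VC-HIT; vc=[10]
#7 0x42→b8/s0 L1-HIT; vc=[10]
#8 0x56→b10/s0 VC-HIT; vc=[8]
#9 0x46→b8/s0 VC-HIT; vc=[10]
#10 0x47→b8/s0 L1-HIT; vc=[10]
#11 0x57→b10/s0 VC-HIT; vc=[8]
#12 0x56→b10/s0 L1-HIT; vc=[8]
#13 0x41→b8/s0 VC-HIT; vc=[10]
#14 0x40→b8/s0 L1-HIT; vc=[10]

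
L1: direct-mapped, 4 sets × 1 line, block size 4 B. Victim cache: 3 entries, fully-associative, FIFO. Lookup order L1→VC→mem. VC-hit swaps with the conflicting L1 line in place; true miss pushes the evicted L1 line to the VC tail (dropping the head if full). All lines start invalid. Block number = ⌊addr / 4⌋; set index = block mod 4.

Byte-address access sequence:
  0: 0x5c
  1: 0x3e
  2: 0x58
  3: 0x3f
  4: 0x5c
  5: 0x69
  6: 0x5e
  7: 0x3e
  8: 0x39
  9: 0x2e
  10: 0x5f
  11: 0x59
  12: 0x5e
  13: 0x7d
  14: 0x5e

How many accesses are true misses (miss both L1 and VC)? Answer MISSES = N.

MISSES = 9

#0 0x5c→b23/s3 MISS; vc=[]
#1 0x3e→b15/s3 MISS; vc=[23]
#2 0x58→b22/s2 MISS; vc=[23]
#3 0x3f→b15/s3 L1-HIT; vc=[23]
#4 0x5c→b23/s3 VC-HIT; vc=[15]
#5 0x69→b26/s2 MISS; vc=[15,22]
#6 0x5e→b23/s3 L1-HIT; vc=[15,22]
#7 0x3e→b15/s3 VC-HIT; vc=[23,22]
#8 0x39→b14/s2 MISS; vc=[23,22,26]
#9 0x2e→b11/s3 MISS; vc=[22,26,15]
#10 0x5f→b23/s3 MISS; vc=[26,15,11]
#11 0x59→b22/s2 MISS; vc=[15,11,14]
#12 0x5e→b23/s3 L1-HIT; vc=[15,11,14]
#13 0x7d→b31/s3 MISS; vc=[11,14,23]
#14 0x5e→b23/s3 VC-HIT; vc=[11,14,31]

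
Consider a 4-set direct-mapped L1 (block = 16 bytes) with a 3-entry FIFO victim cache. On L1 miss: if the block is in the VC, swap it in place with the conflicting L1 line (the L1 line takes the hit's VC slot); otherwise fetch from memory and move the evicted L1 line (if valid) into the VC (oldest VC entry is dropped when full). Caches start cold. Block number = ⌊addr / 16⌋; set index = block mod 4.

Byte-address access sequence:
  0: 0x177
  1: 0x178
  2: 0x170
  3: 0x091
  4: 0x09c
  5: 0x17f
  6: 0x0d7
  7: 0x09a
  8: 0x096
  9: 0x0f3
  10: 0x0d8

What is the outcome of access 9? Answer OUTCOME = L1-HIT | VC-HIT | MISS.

OUTCOME = MISS

  [0] addr=0x177 blk=23 s=3: MISS | VC []
  [1] addr=0x178 blk=23 s=3: L1-HIT | VC []
  [2] addr=0x170 blk=23 s=3: L1-HIT | VC []
  [3] addr=0x91 blk=9 s=1: MISS | VC []
  [4] addr=0x9c blk=9 s=1: L1-HIT | VC []
  [5] addr=0x17f blk=23 s=3: L1-HIT | VC []
  [6] addr=0xd7 blk=13 s=1: MISS | VC [9]
  [7] addr=0x9a blk=9 s=1: VC-HIT | VC [13]
  [8] addr=0x96 blk=9 s=1: L1-HIT | VC [13]
  [9] addr=0xf3 blk=15 s=3: MISS | VC [13, 23]
  [10] addr=0xd8 blk=13 s=1: VC-HIT | VC [9, 23]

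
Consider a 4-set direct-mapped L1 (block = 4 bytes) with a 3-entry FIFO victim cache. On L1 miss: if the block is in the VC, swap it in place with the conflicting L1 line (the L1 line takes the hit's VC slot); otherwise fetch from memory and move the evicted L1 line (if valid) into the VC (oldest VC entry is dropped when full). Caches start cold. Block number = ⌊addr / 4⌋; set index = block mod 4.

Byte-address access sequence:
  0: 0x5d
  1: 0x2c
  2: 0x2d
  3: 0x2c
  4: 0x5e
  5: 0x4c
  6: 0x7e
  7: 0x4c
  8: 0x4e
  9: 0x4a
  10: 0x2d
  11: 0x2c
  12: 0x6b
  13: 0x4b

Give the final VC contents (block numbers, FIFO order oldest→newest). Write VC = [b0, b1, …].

#0 0x5d→b23/s3 MISS; vc=[]
#1 0x2c→b11/s3 MISS; vc=[23]
#2 0x2d→b11/s3 L1-HIT; vc=[23]
#3 0x2c→b11/s3 L1-HIT; vc=[23]
#4 0x5e→b23/s3 VC-HIT; vc=[11]
#5 0x4c→b19/s3 MISS; vc=[11,23]
#6 0x7e→b31/s3 MISS; vc=[11,23,19]
#7 0x4c→b19/s3 VC-HIT; vc=[11,23,31]
#8 0x4e→b19/s3 L1-HIT; vc=[11,23,31]
#9 0x4a→b18/s2 MISS; vc=[11,23,31]
#10 0x2d→b11/s3 VC-HIT; vc=[19,23,31]
#11 0x2c→b11/s3 L1-HIT; vc=[19,23,31]
#12 0x6b→b26/s2 MISS; vc=[23,31,18]
#13 0x4b→b18/s2 VC-HIT; vc=[23,31,26]

VC = [23, 31, 26]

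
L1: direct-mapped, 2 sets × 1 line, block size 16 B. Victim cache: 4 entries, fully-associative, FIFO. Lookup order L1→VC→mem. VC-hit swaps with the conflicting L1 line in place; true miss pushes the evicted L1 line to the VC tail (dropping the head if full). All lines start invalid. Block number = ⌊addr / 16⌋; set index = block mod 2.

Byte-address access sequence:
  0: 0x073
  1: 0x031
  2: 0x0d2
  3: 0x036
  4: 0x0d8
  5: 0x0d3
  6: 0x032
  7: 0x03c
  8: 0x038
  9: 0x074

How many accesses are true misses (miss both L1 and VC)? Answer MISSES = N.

#0 0x73→b7/s1 MISS; vc=[]
#1 0x31→b3/s1 MISS; vc=[7]
#2 0xd2→b13/s1 MISS; vc=[7,3]
#3 0x36→b3/s1 VC-HIT; vc=[7,13]
#4 0xd8→b13/s1 VC-HIT; vc=[7,3]
#5 0xd3→b13/s1 L1-HIT; vc=[7,3]
#6 0x32→b3/s1 VC-HIT; vc=[7,13]
#7 0x3c→b3/s1 L1-HIT; vc=[7,13]
#8 0x38→b3/s1 L1-HIT; vc=[7,13]
#9 0x74→b7/s1 VC-HIT; vc=[3,13]

MISSES = 3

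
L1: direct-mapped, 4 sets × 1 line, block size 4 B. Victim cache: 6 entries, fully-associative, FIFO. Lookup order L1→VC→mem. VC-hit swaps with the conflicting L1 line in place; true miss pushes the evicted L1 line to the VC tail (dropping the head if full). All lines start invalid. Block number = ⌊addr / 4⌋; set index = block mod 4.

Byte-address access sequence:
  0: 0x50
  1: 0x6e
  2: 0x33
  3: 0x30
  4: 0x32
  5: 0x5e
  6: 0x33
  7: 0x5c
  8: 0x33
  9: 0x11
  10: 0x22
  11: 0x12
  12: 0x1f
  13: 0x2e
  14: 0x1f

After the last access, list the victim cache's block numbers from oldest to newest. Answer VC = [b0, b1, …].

VC = [20, 27, 12, 8, 23, 11]

0: 0x50 (blk 20, set 0) → MISS  vc=[]
1: 0x6e (blk 27, set 3) → MISS  vc=[]
2: 0x33 (blk 12, set 0) → MISS  vc=[20]
3: 0x30 (blk 12, set 0) → L1-HIT  vc=[20]
4: 0x32 (blk 12, set 0) → L1-HIT  vc=[20]
5: 0x5e (blk 23, set 3) → MISS  vc=[20, 27]
6: 0x33 (blk 12, set 0) → L1-HIT  vc=[20, 27]
7: 0x5c (blk 23, set 3) → L1-HIT  vc=[20, 27]
8: 0x33 (blk 12, set 0) → L1-HIT  vc=[20, 27]
9: 0x11 (blk 4, set 0) → MISS  vc=[20, 27, 12]
10: 0x22 (blk 8, set 0) → MISS  vc=[20, 27, 12, 4]
11: 0x12 (blk 4, set 0) → VC-HIT  vc=[20, 27, 12, 8]
12: 0x1f (blk 7, set 3) → MISS  vc=[20, 27, 12, 8, 23]
13: 0x2e (blk 11, set 3) → MISS  vc=[20, 27, 12, 8, 23, 7]
14: 0x1f (blk 7, set 3) → VC-HIT  vc=[20, 27, 12, 8, 23, 11]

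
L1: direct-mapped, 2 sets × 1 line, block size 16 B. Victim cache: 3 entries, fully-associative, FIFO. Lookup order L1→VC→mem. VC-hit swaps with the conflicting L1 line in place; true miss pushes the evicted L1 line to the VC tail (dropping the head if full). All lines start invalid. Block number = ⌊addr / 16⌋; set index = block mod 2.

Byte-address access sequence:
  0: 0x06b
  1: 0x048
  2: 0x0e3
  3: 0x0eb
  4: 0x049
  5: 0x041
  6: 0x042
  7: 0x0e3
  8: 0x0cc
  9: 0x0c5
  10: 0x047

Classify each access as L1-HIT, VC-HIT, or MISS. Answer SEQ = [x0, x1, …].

SEQ = [MISS, MISS, MISS, L1-HIT, VC-HIT, L1-HIT, L1-HIT, VC-HIT, MISS, L1-HIT, VC-HIT]

0: 0x6b (blk 6, set 0) → MISS  vc=[]
1: 0x48 (blk 4, set 0) → MISS  vc=[6]
2: 0xe3 (blk 14, set 0) → MISS  vc=[6, 4]
3: 0xeb (blk 14, set 0) → L1-HIT  vc=[6, 4]
4: 0x49 (blk 4, set 0) → VC-HIT  vc=[6, 14]
5: 0x41 (blk 4, set 0) → L1-HIT  vc=[6, 14]
6: 0x42 (blk 4, set 0) → L1-HIT  vc=[6, 14]
7: 0xe3 (blk 14, set 0) → VC-HIT  vc=[6, 4]
8: 0xcc (blk 12, set 0) → MISS  vc=[6, 4, 14]
9: 0xc5 (blk 12, set 0) → L1-HIT  vc=[6, 4, 14]
10: 0x47 (blk 4, set 0) → VC-HIT  vc=[6, 12, 14]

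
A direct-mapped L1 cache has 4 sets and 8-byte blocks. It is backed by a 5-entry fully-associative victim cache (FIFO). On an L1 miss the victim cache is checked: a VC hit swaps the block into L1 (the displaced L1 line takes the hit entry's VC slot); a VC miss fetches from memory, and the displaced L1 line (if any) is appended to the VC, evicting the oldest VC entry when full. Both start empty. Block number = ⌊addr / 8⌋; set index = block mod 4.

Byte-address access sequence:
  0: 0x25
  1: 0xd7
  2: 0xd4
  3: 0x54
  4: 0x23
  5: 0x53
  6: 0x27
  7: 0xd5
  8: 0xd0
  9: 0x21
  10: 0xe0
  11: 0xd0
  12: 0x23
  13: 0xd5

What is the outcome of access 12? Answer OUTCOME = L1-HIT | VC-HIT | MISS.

OUTCOME = VC-HIT

0: 0x25 (blk 4, set 0) → MISS  vc=[]
1: 0xd7 (blk 26, set 2) → MISS  vc=[]
2: 0xd4 (blk 26, set 2) → L1-HIT  vc=[]
3: 0x54 (blk 10, set 2) → MISS  vc=[26]
4: 0x23 (blk 4, set 0) → L1-HIT  vc=[26]
5: 0x53 (blk 10, set 2) → L1-HIT  vc=[26]
6: 0x27 (blk 4, set 0) → L1-HIT  vc=[26]
7: 0xd5 (blk 26, set 2) → VC-HIT  vc=[10]
8: 0xd0 (blk 26, set 2) → L1-HIT  vc=[10]
9: 0x21 (blk 4, set 0) → L1-HIT  vc=[10]
10: 0xe0 (blk 28, set 0) → MISS  vc=[10, 4]
11: 0xd0 (blk 26, set 2) → L1-HIT  vc=[10, 4]
12: 0x23 (blk 4, set 0) → VC-HIT  vc=[10, 28]
13: 0xd5 (blk 26, set 2) → L1-HIT  vc=[10, 28]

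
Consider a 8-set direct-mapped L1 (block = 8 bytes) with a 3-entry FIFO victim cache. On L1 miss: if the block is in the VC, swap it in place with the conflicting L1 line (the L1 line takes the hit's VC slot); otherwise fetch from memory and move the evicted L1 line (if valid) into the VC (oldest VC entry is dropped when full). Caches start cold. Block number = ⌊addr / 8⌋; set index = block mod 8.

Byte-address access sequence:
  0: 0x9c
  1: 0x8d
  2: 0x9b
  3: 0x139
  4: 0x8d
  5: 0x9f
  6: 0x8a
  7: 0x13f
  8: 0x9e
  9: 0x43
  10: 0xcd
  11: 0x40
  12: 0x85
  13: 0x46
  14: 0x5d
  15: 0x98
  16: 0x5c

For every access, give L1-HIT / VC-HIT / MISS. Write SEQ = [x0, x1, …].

SEQ = [MISS, MISS, L1-HIT, MISS, L1-HIT, L1-HIT, L1-HIT, L1-HIT, L1-HIT, MISS, MISS, L1-HIT, MISS, VC-HIT, MISS, VC-HIT, VC-HIT]

  [0] addr=0x9c blk=19 s=3: MISS | VC []
  [1] addr=0x8d blk=17 s=1: MISS | VC []
  [2] addr=0x9b blk=19 s=3: L1-HIT | VC []
  [3] addr=0x139 blk=39 s=7: MISS | VC []
  [4] addr=0x8d blk=17 s=1: L1-HIT | VC []
  [5] addr=0x9f blk=19 s=3: L1-HIT | VC []
  [6] addr=0x8a blk=17 s=1: L1-HIT | VC []
  [7] addr=0x13f blk=39 s=7: L1-HIT | VC []
  [8] addr=0x9e blk=19 s=3: L1-HIT | VC []
  [9] addr=0x43 blk=8 s=0: MISS | VC []
  [10] addr=0xcd blk=25 s=1: MISS | VC [17]
  [11] addr=0x40 blk=8 s=0: L1-HIT | VC [17]
  [12] addr=0x85 blk=16 s=0: MISS | VC [17, 8]
  [13] addr=0x46 blk=8 s=0: VC-HIT | VC [17, 16]
  [14] addr=0x5d blk=11 s=3: MISS | VC [17, 16, 19]
  [15] addr=0x98 blk=19 s=3: VC-HIT | VC [17, 16, 11]
  [16] addr=0x5c blk=11 s=3: VC-HIT | VC [17, 16, 19]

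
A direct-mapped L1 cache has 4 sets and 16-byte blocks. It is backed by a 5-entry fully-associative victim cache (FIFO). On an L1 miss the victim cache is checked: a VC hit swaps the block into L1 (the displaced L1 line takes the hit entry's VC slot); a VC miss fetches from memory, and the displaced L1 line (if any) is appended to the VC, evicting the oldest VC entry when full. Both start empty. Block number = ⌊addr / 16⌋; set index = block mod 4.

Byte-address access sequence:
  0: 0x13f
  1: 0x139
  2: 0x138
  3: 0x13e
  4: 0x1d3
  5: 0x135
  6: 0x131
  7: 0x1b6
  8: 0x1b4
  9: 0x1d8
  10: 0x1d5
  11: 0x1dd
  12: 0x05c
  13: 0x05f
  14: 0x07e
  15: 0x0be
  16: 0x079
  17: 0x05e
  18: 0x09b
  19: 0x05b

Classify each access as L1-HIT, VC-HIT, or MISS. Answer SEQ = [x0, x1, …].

SEQ = [MISS, L1-HIT, L1-HIT, L1-HIT, MISS, L1-HIT, L1-HIT, MISS, L1-HIT, L1-HIT, L1-HIT, L1-HIT, MISS, L1-HIT, MISS, MISS, VC-HIT, L1-HIT, MISS, VC-HIT]

0: 0x13f (blk 19, set 3) → MISS  vc=[]
1: 0x139 (blk 19, set 3) → L1-HIT  vc=[]
2: 0x138 (blk 19, set 3) → L1-HIT  vc=[]
3: 0x13e (blk 19, set 3) → L1-HIT  vc=[]
4: 0x1d3 (blk 29, set 1) → MISS  vc=[]
5: 0x135 (blk 19, set 3) → L1-HIT  vc=[]
6: 0x131 (blk 19, set 3) → L1-HIT  vc=[]
7: 0x1b6 (blk 27, set 3) → MISS  vc=[19]
8: 0x1b4 (blk 27, set 3) → L1-HIT  vc=[19]
9: 0x1d8 (blk 29, set 1) → L1-HIT  vc=[19]
10: 0x1d5 (blk 29, set 1) → L1-HIT  vc=[19]
11: 0x1dd (blk 29, set 1) → L1-HIT  vc=[19]
12: 0x5c (blk 5, set 1) → MISS  vc=[19, 29]
13: 0x5f (blk 5, set 1) → L1-HIT  vc=[19, 29]
14: 0x7e (blk 7, set 3) → MISS  vc=[19, 29, 27]
15: 0xbe (blk 11, set 3) → MISS  vc=[19, 29, 27, 7]
16: 0x79 (blk 7, set 3) → VC-HIT  vc=[19, 29, 27, 11]
17: 0x5e (blk 5, set 1) → L1-HIT  vc=[19, 29, 27, 11]
18: 0x9b (blk 9, set 1) → MISS  vc=[19, 29, 27, 11, 5]
19: 0x5b (blk 5, set 1) → VC-HIT  vc=[19, 29, 27, 11, 9]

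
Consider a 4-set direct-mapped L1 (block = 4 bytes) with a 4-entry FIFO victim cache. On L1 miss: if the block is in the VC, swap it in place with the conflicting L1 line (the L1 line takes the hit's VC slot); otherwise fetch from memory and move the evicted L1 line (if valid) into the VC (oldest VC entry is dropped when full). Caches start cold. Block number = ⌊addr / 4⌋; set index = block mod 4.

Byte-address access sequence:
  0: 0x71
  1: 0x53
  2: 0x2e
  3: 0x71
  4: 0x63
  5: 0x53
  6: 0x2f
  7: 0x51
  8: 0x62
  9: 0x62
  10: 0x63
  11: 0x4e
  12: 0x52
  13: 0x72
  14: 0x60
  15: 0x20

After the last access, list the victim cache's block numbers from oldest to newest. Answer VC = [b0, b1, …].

VC = [28, 20, 11, 24]

  [0] addr=0x71 blk=28 s=0: MISS | VC []
  [1] addr=0x53 blk=20 s=0: MISS | VC [28]
  [2] addr=0x2e blk=11 s=3: MISS | VC [28]
  [3] addr=0x71 blk=28 s=0: VC-HIT | VC [20]
  [4] addr=0x63 blk=24 s=0: MISS | VC [20, 28]
  [5] addr=0x53 blk=20 s=0: VC-HIT | VC [24, 28]
  [6] addr=0x2f blk=11 s=3: L1-HIT | VC [24, 28]
  [7] addr=0x51 blk=20 s=0: L1-HIT | VC [24, 28]
  [8] addr=0x62 blk=24 s=0: VC-HIT | VC [20, 28]
  [9] addr=0x62 blk=24 s=0: L1-HIT | VC [20, 28]
  [10] addr=0x63 blk=24 s=0: L1-HIT | VC [20, 28]
  [11] addr=0x4e blk=19 s=3: MISS | VC [20, 28, 11]
  [12] addr=0x52 blk=20 s=0: VC-HIT | VC [24, 28, 11]
  [13] addr=0x72 blk=28 s=0: VC-HIT | VC [24, 20, 11]
  [14] addr=0x60 blk=24 s=0: VC-HIT | VC [28, 20, 11]
  [15] addr=0x20 blk=8 s=0: MISS | VC [28, 20, 11, 24]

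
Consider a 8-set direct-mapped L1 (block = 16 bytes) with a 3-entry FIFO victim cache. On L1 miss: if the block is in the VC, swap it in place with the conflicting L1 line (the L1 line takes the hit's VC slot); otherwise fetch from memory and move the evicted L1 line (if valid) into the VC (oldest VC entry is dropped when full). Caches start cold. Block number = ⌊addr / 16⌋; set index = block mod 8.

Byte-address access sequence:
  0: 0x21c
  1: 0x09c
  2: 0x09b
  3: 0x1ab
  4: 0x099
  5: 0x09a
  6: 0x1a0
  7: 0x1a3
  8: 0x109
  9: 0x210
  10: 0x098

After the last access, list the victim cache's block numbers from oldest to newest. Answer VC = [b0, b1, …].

VC = [33]

0: 0x21c (blk 33, set 1) → MISS  vc=[]
1: 0x9c (blk 9, set 1) → MISS  vc=[33]
2: 0x9b (blk 9, set 1) → L1-HIT  vc=[33]
3: 0x1ab (blk 26, set 2) → MISS  vc=[33]
4: 0x99 (blk 9, set 1) → L1-HIT  vc=[33]
5: 0x9a (blk 9, set 1) → L1-HIT  vc=[33]
6: 0x1a0 (blk 26, set 2) → L1-HIT  vc=[33]
7: 0x1a3 (blk 26, set 2) → L1-HIT  vc=[33]
8: 0x109 (blk 16, set 0) → MISS  vc=[33]
9: 0x210 (blk 33, set 1) → VC-HIT  vc=[9]
10: 0x98 (blk 9, set 1) → VC-HIT  vc=[33]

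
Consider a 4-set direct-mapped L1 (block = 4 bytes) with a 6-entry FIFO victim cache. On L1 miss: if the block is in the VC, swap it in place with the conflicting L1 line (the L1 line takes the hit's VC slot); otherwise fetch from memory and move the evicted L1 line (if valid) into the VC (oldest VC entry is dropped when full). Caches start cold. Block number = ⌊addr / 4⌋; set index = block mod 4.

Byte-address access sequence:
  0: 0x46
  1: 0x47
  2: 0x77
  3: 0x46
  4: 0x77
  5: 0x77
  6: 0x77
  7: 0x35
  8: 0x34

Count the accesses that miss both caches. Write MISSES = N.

MISSES = 3

  [0] addr=0x46 blk=17 s=1: MISS | VC []
  [1] addr=0x47 blk=17 s=1: L1-HIT | VC []
  [2] addr=0x77 blk=29 s=1: MISS | VC [17]
  [3] addr=0x46 blk=17 s=1: VC-HIT | VC [29]
  [4] addr=0x77 blk=29 s=1: VC-HIT | VC [17]
  [5] addr=0x77 blk=29 s=1: L1-HIT | VC [17]
  [6] addr=0x77 blk=29 s=1: L1-HIT | VC [17]
  [7] addr=0x35 blk=13 s=1: MISS | VC [17, 29]
  [8] addr=0x34 blk=13 s=1: L1-HIT | VC [17, 29]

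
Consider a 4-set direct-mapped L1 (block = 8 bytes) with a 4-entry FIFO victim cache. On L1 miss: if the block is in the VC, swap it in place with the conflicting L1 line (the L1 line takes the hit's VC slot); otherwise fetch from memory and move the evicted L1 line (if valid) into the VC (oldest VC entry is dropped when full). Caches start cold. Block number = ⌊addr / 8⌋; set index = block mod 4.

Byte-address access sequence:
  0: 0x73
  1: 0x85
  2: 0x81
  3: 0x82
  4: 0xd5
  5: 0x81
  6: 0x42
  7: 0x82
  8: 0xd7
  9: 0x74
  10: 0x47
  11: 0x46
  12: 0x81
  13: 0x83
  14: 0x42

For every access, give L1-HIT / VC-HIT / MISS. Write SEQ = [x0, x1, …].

0: 0x73 (blk 14, set 2) → MISS  vc=[]
1: 0x85 (blk 16, set 0) → MISS  vc=[]
2: 0x81 (blk 16, set 0) → L1-HIT  vc=[]
3: 0x82 (blk 16, set 0) → L1-HIT  vc=[]
4: 0xd5 (blk 26, set 2) → MISS  vc=[14]
5: 0x81 (blk 16, set 0) → L1-HIT  vc=[14]
6: 0x42 (blk 8, set 0) → MISS  vc=[14, 16]
7: 0x82 (blk 16, set 0) → VC-HIT  vc=[14, 8]
8: 0xd7 (blk 26, set 2) → L1-HIT  vc=[14, 8]
9: 0x74 (blk 14, set 2) → VC-HIT  vc=[26, 8]
10: 0x47 (blk 8, set 0) → VC-HIT  vc=[26, 16]
11: 0x46 (blk 8, set 0) → L1-HIT  vc=[26, 16]
12: 0x81 (blk 16, set 0) → VC-HIT  vc=[26, 8]
13: 0x83 (blk 16, set 0) → L1-HIT  vc=[26, 8]
14: 0x42 (blk 8, set 0) → VC-HIT  vc=[26, 16]

SEQ = [MISS, MISS, L1-HIT, L1-HIT, MISS, L1-HIT, MISS, VC-HIT, L1-HIT, VC-HIT, VC-HIT, L1-HIT, VC-HIT, L1-HIT, VC-HIT]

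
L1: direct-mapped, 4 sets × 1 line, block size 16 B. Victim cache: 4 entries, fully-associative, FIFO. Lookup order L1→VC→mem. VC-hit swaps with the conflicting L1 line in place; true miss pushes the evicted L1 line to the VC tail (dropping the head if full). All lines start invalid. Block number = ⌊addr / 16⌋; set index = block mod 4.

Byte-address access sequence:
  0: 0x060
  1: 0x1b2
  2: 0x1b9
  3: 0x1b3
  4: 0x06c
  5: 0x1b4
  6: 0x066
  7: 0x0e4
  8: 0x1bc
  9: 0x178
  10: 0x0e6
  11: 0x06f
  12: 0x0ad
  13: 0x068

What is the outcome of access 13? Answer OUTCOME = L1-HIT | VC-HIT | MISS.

OUTCOME = VC-HIT

#0 0x60→b6/s2 MISS; vc=[]
#1 0x1b2→b27/s3 MISS; vc=[]
#2 0x1b9→b27/s3 L1-HIT; vc=[]
#3 0x1b3→b27/s3 L1-HIT; vc=[]
#4 0x6c→b6/s2 L1-HIT; vc=[]
#5 0x1b4→b27/s3 L1-HIT; vc=[]
#6 0x66→b6/s2 L1-HIT; vc=[]
#7 0xe4→b14/s2 MISS; vc=[6]
#8 0x1bc→b27/s3 L1-HIT; vc=[6]
#9 0x178→b23/s3 MISS; vc=[6,27]
#10 0xe6→b14/s2 L1-HIT; vc=[6,27]
#11 0x6f→b6/s2 VC-HIT; vc=[14,27]
#12 0xad→b10/s2 MISS; vc=[14,27,6]
#13 0x68→b6/s2 VC-HIT; vc=[14,27,10]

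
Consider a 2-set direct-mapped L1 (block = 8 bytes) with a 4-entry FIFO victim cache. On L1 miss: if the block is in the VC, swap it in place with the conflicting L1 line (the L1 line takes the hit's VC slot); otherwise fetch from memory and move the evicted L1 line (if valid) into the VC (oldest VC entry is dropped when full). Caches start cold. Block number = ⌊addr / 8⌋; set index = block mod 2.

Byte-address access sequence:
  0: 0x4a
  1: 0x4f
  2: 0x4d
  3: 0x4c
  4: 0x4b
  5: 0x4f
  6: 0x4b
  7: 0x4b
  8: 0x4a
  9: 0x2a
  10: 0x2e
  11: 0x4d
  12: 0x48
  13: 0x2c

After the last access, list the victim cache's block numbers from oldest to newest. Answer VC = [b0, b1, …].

#0 0x4a→b9/s1 MISS; vc=[]
#1 0x4f→b9/s1 L1-HIT; vc=[]
#2 0x4d→b9/s1 L1-HIT; vc=[]
#3 0x4c→b9/s1 L1-HIT; vc=[]
#4 0x4b→b9/s1 L1-HIT; vc=[]
#5 0x4f→b9/s1 L1-HIT; vc=[]
#6 0x4b→b9/s1 L1-HIT; vc=[]
#7 0x4b→b9/s1 L1-HIT; vc=[]
#8 0x4a→b9/s1 L1-HIT; vc=[]
#9 0x2a→b5/s1 MISS; vc=[9]
#10 0x2e→b5/s1 L1-HIT; vc=[9]
#11 0x4d→b9/s1 VC-HIT; vc=[5]
#12 0x48→b9/s1 L1-HIT; vc=[5]
#13 0x2c→b5/s1 VC-HIT; vc=[9]

VC = [9]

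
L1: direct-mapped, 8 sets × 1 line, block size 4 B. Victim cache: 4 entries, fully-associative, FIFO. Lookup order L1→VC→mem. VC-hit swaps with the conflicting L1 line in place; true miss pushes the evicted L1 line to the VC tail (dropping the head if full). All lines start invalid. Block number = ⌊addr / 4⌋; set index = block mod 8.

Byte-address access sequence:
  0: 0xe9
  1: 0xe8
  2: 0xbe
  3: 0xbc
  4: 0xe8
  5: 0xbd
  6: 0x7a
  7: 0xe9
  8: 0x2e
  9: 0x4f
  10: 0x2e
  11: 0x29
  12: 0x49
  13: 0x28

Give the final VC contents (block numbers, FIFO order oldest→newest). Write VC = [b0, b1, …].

VC = [19, 58, 18]

#0 0xe9→b58/s2 MISS; vc=[]
#1 0xe8→b58/s2 L1-HIT; vc=[]
#2 0xbe→b47/s7 MISS; vc=[]
#3 0xbc→b47/s7 L1-HIT; vc=[]
#4 0xe8→b58/s2 L1-HIT; vc=[]
#5 0xbd→b47/s7 L1-HIT; vc=[]
#6 0x7a→b30/s6 MISS; vc=[]
#7 0xe9→b58/s2 L1-HIT; vc=[]
#8 0x2e→b11/s3 MISS; vc=[]
#9 0x4f→b19/s3 MISS; vc=[11]
#10 0x2e→b11/s3 VC-HIT; vc=[19]
#11 0x29→b10/s2 MISS; vc=[19,58]
#12 0x49→b18/s2 MISS; vc=[19,58,10]
#13 0x28→b10/s2 VC-HIT; vc=[19,58,18]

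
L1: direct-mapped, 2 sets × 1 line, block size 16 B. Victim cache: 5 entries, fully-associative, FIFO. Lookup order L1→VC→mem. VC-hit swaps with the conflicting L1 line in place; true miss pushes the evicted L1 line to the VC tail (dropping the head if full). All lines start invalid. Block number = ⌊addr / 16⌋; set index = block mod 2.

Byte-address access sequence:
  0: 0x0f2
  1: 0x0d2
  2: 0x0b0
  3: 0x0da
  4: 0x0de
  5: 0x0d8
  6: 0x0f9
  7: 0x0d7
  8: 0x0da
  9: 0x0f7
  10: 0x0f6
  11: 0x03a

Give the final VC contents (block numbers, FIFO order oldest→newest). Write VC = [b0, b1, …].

  [0] addr=0xf2 blk=15 s=1: MISS | VC []
  [1] addr=0xd2 blk=13 s=1: MISS | VC [15]
  [2] addr=0xb0 blk=11 s=1: MISS | VC [15, 13]
  [3] addr=0xda blk=13 s=1: VC-HIT | VC [15, 11]
  [4] addr=0xde blk=13 s=1: L1-HIT | VC [15, 11]
  [5] addr=0xd8 blk=13 s=1: L1-HIT | VC [15, 11]
  [6] addr=0xf9 blk=15 s=1: VC-HIT | VC [13, 11]
  [7] addr=0xd7 blk=13 s=1: VC-HIT | VC [15, 11]
  [8] addr=0xda blk=13 s=1: L1-HIT | VC [15, 11]
  [9] addr=0xf7 blk=15 s=1: VC-HIT | VC [13, 11]
  [10] addr=0xf6 blk=15 s=1: L1-HIT | VC [13, 11]
  [11] addr=0x3a blk=3 s=1: MISS | VC [13, 11, 15]

VC = [13, 11, 15]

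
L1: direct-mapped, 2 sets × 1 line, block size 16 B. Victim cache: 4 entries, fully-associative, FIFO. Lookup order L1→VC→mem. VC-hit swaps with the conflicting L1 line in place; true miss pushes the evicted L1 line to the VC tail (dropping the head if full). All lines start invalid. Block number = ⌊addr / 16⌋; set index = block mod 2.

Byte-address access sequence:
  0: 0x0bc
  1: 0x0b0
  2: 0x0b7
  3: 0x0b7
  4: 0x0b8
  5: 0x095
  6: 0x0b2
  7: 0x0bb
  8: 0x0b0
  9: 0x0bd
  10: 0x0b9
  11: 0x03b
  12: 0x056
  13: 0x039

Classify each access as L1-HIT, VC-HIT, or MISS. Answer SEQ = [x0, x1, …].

#0 0xbc→b11/s1 MISS; vc=[]
#1 0xb0→b11/s1 L1-HIT; vc=[]
#2 0xb7→b11/s1 L1-HIT; vc=[]
#3 0xb7→b11/s1 L1-HIT; vc=[]
#4 0xb8→b11/s1 L1-HIT; vc=[]
#5 0x95→b9/s1 MISS; vc=[11]
#6 0xb2→b11/s1 VC-HIT; vc=[9]
#7 0xbb→b11/s1 L1-HIT; vc=[9]
#8 0xb0→b11/s1 L1-HIT; vc=[9]
#9 0xbd→b11/s1 L1-HIT; vc=[9]
#10 0xb9→b11/s1 L1-HIT; vc=[9]
#11 0x3b→b3/s1 MISS; vc=[9,11]
#12 0x56→b5/s1 MISS; vc=[9,11,3]
#13 0x39→b3/s1 VC-HIT; vc=[9,11,5]

SEQ = [MISS, L1-HIT, L1-HIT, L1-HIT, L1-HIT, MISS, VC-HIT, L1-HIT, L1-HIT, L1-HIT, L1-HIT, MISS, MISS, VC-HIT]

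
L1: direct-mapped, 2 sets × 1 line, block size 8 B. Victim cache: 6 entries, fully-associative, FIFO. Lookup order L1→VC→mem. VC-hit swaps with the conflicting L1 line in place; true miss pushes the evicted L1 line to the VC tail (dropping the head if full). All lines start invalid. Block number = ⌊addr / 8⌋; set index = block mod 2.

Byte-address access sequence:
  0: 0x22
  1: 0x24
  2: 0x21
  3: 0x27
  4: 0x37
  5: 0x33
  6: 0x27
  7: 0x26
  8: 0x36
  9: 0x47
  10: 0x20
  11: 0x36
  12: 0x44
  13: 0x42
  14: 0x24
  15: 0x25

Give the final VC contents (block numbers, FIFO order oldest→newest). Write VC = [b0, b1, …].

#0 0x22→b4/s0 MISS; vc=[]
#1 0x24→b4/s0 L1-HIT; vc=[]
#2 0x21→b4/s0 L1-HIT; vc=[]
#3 0x27→b4/s0 L1-HIT; vc=[]
#4 0x37→b6/s0 MISS; vc=[4]
#5 0x33→b6/s0 L1-HIT; vc=[4]
#6 0x27→b4/s0 VC-HIT; vc=[6]
#7 0x26→b4/s0 L1-HIT; vc=[6]
#8 0x36→b6/s0 VC-HIT; vc=[4]
#9 0x47→b8/s0 MISS; vc=[4,6]
#10 0x20→b4/s0 VC-HIT; vc=[8,6]
#11 0x36→b6/s0 VC-HIT; vc=[8,4]
#12 0x44→b8/s0 VC-HIT; vc=[6,4]
#13 0x42→b8/s0 L1-HIT; vc=[6,4]
#14 0x24→b4/s0 VC-HIT; vc=[6,8]
#15 0x25→b4/s0 L1-HIT; vc=[6,8]

VC = [6, 8]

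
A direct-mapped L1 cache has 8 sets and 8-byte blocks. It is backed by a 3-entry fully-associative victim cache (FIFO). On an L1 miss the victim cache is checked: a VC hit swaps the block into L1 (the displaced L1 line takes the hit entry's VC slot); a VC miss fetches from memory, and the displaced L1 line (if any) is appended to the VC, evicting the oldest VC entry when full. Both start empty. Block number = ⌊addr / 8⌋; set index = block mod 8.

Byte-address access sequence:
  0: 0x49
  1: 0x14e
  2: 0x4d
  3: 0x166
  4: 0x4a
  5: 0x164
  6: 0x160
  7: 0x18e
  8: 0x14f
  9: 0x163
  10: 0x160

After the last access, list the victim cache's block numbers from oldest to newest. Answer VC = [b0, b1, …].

0: 0x49 (blk 9, set 1) → MISS  vc=[]
1: 0x14e (blk 41, set 1) → MISS  vc=[9]
2: 0x4d (blk 9, set 1) → VC-HIT  vc=[41]
3: 0x166 (blk 44, set 4) → MISS  vc=[41]
4: 0x4a (blk 9, set 1) → L1-HIT  vc=[41]
5: 0x164 (blk 44, set 4) → L1-HIT  vc=[41]
6: 0x160 (blk 44, set 4) → L1-HIT  vc=[41]
7: 0x18e (blk 49, set 1) → MISS  vc=[41, 9]
8: 0x14f (blk 41, set 1) → VC-HIT  vc=[49, 9]
9: 0x163 (blk 44, set 4) → L1-HIT  vc=[49, 9]
10: 0x160 (blk 44, set 4) → L1-HIT  vc=[49, 9]

VC = [49, 9]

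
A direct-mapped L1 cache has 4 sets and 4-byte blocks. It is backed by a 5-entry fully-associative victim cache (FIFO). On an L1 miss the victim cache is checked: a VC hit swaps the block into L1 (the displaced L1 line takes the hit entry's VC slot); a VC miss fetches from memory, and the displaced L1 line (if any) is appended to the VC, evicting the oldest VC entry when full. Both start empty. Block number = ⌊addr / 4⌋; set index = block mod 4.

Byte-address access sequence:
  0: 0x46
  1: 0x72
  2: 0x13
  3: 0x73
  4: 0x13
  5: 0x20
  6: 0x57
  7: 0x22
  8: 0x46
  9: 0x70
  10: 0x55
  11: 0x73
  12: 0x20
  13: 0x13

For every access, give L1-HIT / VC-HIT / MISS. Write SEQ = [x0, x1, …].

SEQ = [MISS, MISS, MISS, VC-HIT, VC-HIT, MISS, MISS, L1-HIT, VC-HIT, VC-HIT, VC-HIT, L1-HIT, VC-HIT, VC-HIT]

  [0] addr=0x46 blk=17 s=1: MISS | VC []
  [1] addr=0x72 blk=28 s=0: MISS | VC []
  [2] addr=0x13 blk=4 s=0: MISS | VC [28]
  [3] addr=0x73 blk=28 s=0: VC-HIT | VC [4]
  [4] addr=0x13 blk=4 s=0: VC-HIT | VC [28]
  [5] addr=0x20 blk=8 s=0: MISS | VC [28, 4]
  [6] addr=0x57 blk=21 s=1: MISS | VC [28, 4, 17]
  [7] addr=0x22 blk=8 s=0: L1-HIT | VC [28, 4, 17]
  [8] addr=0x46 blk=17 s=1: VC-HIT | VC [28, 4, 21]
  [9] addr=0x70 blk=28 s=0: VC-HIT | VC [8, 4, 21]
  [10] addr=0x55 blk=21 s=1: VC-HIT | VC [8, 4, 17]
  [11] addr=0x73 blk=28 s=0: L1-HIT | VC [8, 4, 17]
  [12] addr=0x20 blk=8 s=0: VC-HIT | VC [28, 4, 17]
  [13] addr=0x13 blk=4 s=0: VC-HIT | VC [28, 8, 17]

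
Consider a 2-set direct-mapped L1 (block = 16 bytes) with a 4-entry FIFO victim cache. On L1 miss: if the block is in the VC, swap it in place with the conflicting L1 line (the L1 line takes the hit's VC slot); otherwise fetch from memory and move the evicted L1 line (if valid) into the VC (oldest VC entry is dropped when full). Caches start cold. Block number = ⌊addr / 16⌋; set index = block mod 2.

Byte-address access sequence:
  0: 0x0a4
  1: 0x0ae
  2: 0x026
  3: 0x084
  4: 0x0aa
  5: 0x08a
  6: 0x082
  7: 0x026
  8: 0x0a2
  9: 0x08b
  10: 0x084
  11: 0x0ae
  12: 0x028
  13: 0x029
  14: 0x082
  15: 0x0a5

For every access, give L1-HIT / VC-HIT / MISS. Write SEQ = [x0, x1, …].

SEQ = [MISS, L1-HIT, MISS, MISS, VC-HIT, VC-HIT, L1-HIT, VC-HIT, VC-HIT, VC-HIT, L1-HIT, VC-HIT, VC-HIT, L1-HIT, VC-HIT, VC-HIT]

0: 0xa4 (blk 10, set 0) → MISS  vc=[]
1: 0xae (blk 10, set 0) → L1-HIT  vc=[]
2: 0x26 (blk 2, set 0) → MISS  vc=[10]
3: 0x84 (blk 8, set 0) → MISS  vc=[10, 2]
4: 0xaa (blk 10, set 0) → VC-HIT  vc=[8, 2]
5: 0x8a (blk 8, set 0) → VC-HIT  vc=[10, 2]
6: 0x82 (blk 8, set 0) → L1-HIT  vc=[10, 2]
7: 0x26 (blk 2, set 0) → VC-HIT  vc=[10, 8]
8: 0xa2 (blk 10, set 0) → VC-HIT  vc=[2, 8]
9: 0x8b (blk 8, set 0) → VC-HIT  vc=[2, 10]
10: 0x84 (blk 8, set 0) → L1-HIT  vc=[2, 10]
11: 0xae (blk 10, set 0) → VC-HIT  vc=[2, 8]
12: 0x28 (blk 2, set 0) → VC-HIT  vc=[10, 8]
13: 0x29 (blk 2, set 0) → L1-HIT  vc=[10, 8]
14: 0x82 (blk 8, set 0) → VC-HIT  vc=[10, 2]
15: 0xa5 (blk 10, set 0) → VC-HIT  vc=[8, 2]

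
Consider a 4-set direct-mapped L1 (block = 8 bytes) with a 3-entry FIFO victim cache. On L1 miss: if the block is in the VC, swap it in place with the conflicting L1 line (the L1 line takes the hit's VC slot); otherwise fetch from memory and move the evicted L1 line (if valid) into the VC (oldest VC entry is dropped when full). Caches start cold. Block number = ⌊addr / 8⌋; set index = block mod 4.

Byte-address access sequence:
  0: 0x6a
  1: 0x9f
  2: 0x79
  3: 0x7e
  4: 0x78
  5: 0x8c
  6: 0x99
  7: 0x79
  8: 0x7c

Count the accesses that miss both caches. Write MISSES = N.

MISSES = 4

#0 0x6a→b13/s1 MISS; vc=[]
#1 0x9f→b19/s3 MISS; vc=[]
#2 0x79→b15/s3 MISS; vc=[19]
#3 0x7e→b15/s3 L1-HIT; vc=[19]
#4 0x78→b15/s3 L1-HIT; vc=[19]
#5 0x8c→b17/s1 MISS; vc=[19,13]
#6 0x99→b19/s3 VC-HIT; vc=[15,13]
#7 0x79→b15/s3 VC-HIT; vc=[19,13]
#8 0x7c→b15/s3 L1-HIT; vc=[19,13]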